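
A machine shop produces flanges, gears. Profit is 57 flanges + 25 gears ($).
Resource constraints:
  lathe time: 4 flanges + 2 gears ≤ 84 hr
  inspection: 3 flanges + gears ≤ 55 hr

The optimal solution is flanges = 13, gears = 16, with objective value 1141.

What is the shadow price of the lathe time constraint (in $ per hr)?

9

Check each constraint at x*: lathe time 84/84 (tight); inspection 55/55 (tight).
The binding rows give the dual system: 4·y_lathe time + 3·y_inspection = 57 and 2·y_lathe time + 1·y_inspection = 25.
This yields shadow prices y_lathe time = 9, y_inspection = 7.
Shadow price of lathe time = 9.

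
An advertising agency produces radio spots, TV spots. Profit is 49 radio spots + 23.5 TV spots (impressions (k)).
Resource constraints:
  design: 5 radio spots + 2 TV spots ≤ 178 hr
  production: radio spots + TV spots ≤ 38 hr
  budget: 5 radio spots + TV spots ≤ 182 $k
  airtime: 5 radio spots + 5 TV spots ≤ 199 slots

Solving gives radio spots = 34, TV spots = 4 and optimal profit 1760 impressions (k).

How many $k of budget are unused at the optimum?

8

budget used = 5·34 + 1·4 = 174; slack = 182 − 174 = 8.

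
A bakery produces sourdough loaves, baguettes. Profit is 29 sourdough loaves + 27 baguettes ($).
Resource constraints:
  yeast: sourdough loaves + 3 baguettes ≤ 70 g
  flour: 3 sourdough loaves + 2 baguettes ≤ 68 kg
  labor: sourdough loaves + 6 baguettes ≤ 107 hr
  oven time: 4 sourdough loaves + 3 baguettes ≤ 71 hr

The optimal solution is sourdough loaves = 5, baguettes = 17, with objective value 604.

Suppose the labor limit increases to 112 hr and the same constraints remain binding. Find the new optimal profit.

At the optimum: yeast uses 56 of 70 (slack = 14); flour uses 49 of 68 (slack = 19); labor uses 107 of 107 (binding); oven time uses 71 of 71 (binding).
By complementary slackness, y = 0 for the non-binding constraints.
The binding rows give the dual system: 1·y_labor + 4·y_oven time = 29 and 6·y_labor + 3·y_oven time = 27.
→ y_labor = 1 and y_oven time = 7.
Δz = y_labor·Δb = 1 × (5) = 5, so new z* = 604 + 5 = 609.

609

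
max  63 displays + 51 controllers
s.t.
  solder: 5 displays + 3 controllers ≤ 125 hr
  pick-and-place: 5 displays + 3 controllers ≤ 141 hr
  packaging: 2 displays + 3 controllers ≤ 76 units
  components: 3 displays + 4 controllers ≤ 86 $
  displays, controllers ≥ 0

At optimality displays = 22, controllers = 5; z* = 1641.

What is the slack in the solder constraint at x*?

0

solder used = 5·22 + 3·5 = 125; slack = 125 − 125 = 0.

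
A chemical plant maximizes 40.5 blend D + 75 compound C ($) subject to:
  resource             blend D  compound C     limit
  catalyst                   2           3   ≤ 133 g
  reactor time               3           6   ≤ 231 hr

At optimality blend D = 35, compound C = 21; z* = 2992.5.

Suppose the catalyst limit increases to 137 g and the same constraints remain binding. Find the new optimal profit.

3016.5

Check each constraint at x*: catalyst 133/133 (tight); reactor time 231/231 (tight).
From A_Bᵀ y = c: 2·y_catalyst + 3·y_reactor time = 40.5; 3·y_catalyst + 6·y_reactor time = 75.
This yields shadow prices y_catalyst = 6, y_reactor time = 9.5.
Δz = y_catalyst·Δb = 6 × (4) = 24, so new z* = 2992.5 + 24 = 3016.5.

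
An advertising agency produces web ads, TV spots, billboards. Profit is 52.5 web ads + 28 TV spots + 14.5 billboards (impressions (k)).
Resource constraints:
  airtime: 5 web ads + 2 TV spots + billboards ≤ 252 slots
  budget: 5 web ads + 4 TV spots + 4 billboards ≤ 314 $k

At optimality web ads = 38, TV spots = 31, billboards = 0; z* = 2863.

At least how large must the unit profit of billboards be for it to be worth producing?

21

At the optimum: airtime uses 252 of 252 (binding); budget uses 314 of 314 (binding).
The binding rows give the dual system: 5·y_airtime + 5·y_budget = 52.5 and 2·y_airtime + 4·y_budget = 28.
→ y_airtime = 7 and y_budget = 3.5.
billboards enters the basis when its profit ≥ yᵀa₃ = 7·1 + 3.5·4 = 21.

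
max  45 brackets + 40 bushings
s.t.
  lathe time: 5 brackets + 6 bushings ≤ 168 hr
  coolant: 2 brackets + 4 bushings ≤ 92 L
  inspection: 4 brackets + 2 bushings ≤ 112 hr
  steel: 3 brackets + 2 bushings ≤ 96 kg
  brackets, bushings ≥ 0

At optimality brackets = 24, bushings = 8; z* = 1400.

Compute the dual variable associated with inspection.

5

At the optimum: lathe time uses 168 of 168 (binding); coolant uses 80 of 92 (slack = 12); inspection uses 112 of 112 (binding); steel uses 88 of 96 (slack = 8).
Slack constraints have shadow price 0 (complementary slackness).
From A_Bᵀ y = c: 5·y_lathe time + 4·y_inspection = 45; 6·y_lathe time + 2·y_inspection = 40.
→ y_lathe time = 5 and y_inspection = 5.
Shadow price of inspection = 5.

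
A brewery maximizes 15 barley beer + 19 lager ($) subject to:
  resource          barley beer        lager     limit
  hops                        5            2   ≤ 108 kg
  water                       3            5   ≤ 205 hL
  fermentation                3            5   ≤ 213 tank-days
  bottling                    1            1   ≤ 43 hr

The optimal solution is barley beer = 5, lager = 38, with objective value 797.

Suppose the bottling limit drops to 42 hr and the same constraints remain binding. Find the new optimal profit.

788

Binding: water and bottling. Non-binding: hops (7 unused), fermentation (8 unused).
Slack constraints have shadow price 0 (complementary slackness).
Dual feasibility on the basic columns requires 3·y_water + 1·y_bottling = 15, 5·y_water + 1·y_bottling = 19.
This yields shadow prices y_water = 2, y_bottling = 9.
Δz = y_bottling·Δb = 9 × (-1) = -9, so new z* = 797 − 9 = 788.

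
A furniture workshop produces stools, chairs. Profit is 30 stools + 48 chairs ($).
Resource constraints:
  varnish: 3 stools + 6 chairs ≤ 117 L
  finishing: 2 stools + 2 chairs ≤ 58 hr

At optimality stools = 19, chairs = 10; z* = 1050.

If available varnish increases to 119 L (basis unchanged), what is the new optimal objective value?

1062

Check each constraint at x*: varnish 117/117 (tight); finishing 58/58 (tight).
The binding rows give the dual system: 3·y_varnish + 2·y_finishing = 30 and 6·y_varnish + 2·y_finishing = 48.
Solving: y_varnish = 6, y_finishing = 6.
Δz = y_varnish·Δb = 6 × (2) = 12, so new z* = 1050 + 12 = 1062.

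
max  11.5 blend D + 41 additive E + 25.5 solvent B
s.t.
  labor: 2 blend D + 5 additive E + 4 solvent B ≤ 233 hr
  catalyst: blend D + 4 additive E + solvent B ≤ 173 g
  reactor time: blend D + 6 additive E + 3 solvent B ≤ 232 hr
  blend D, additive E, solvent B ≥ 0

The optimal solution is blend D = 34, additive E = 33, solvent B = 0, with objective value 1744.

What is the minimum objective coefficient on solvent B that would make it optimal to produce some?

26.5

Binding: labor and reactor time. Non-binding: catalyst (7 unused).
Since catalyst is not tight, its dual is 0.
From A_Bᵀ y = c: 2·y_labor + 1·y_reactor time = 11.5; 5·y_labor + 6·y_reactor time = 41.
This yields shadow prices y_labor = 4, y_reactor time = 3.5.
solvent B enters the basis when its profit ≥ yᵀa₃ = 4·4 + 3.5·3 = 26.5.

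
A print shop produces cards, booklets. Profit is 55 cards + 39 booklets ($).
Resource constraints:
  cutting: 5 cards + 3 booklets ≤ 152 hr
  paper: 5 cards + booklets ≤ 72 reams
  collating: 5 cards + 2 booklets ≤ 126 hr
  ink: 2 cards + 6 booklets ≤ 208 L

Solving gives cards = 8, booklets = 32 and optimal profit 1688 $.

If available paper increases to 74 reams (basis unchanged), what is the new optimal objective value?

1706

At the optimum: cutting uses 136 of 152 (slack = 16); paper uses 72 of 72 (binding); collating uses 104 of 126 (slack = 22); ink uses 208 of 208 (binding).
Since cutting, collating are not tight, their duals are 0.
The binding rows give the dual system: 5·y_paper + 2·y_ink = 55 and 1·y_paper + 6·y_ink = 39.
→ y_paper = 9 and y_ink = 5.
Δz = y_paper·Δb = 9 × (2) = 18, so new z* = 1688 + 18 = 1706.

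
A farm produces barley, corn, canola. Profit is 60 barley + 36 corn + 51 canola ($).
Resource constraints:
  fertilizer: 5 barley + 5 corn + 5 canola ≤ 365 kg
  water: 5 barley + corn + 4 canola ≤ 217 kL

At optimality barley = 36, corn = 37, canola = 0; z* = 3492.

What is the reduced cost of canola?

Check each constraint at x*: fertilizer 365/365 (tight); water 217/217 (tight).
The binding rows give the dual system: 5·y_fertilizer + 5·y_water = 60 and 5·y_fertilizer + 1·y_water = 36.
Solving: y_fertilizer = 6, y_water = 6.
Reduced cost of canola: c₃ − yᵀa₃ = 51 − (6·5 + 6·4) = 51 − 54 = -3.

-3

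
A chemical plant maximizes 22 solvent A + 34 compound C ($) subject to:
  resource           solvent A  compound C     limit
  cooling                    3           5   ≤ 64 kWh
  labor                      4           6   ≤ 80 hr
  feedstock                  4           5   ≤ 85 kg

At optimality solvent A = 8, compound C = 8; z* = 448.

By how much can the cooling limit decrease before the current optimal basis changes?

Binding constraints: cooling, labor. The basis is B = [[3,5],[4,6]] with det -2.
Per unit decrease in cooling, x* moves by d = (3, -2).
The basis stays optimal until compound C reaches 0; allowable decrease = 4 kWh.

4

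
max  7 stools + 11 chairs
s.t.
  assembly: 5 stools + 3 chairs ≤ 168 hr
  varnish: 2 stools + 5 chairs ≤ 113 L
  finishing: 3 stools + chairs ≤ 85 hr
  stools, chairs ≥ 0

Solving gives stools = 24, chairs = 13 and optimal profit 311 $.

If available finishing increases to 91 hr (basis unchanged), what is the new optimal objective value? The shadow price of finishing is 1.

317

Δb = 6, so new z* = 311 + (1)·(6) = 311 + 6 = 317.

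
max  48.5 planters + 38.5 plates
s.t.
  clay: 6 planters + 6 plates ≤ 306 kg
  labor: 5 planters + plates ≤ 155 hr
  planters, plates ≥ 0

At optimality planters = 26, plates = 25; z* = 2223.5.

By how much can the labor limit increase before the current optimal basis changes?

Binding constraints: clay, labor. The basis is B = [[6,6],[5,1]] with det -24.
Per unit increase in labor, x* moves by d = (0.25, -0.25).
The basis stays optimal until plates reaches 0; allowable increase = 100 hr.

100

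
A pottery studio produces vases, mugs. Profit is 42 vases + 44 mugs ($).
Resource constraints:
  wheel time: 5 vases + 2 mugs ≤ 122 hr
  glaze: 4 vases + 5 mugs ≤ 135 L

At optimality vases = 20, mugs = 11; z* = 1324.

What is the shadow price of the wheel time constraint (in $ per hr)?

Both wheel time and glaze are binding at x*.
Dual feasibility on the basic columns requires 5·y_wheel time + 4·y_glaze = 42, 2·y_wheel time + 5·y_glaze = 44.
→ y_wheel time = 2 and y_glaze = 8.
Shadow price of wheel time = 2.

2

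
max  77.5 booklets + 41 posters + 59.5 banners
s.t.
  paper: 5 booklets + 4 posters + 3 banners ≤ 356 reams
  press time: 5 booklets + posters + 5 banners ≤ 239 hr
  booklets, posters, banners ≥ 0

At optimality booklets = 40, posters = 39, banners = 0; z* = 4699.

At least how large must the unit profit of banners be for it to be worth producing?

60.5

Both paper and press time are binding at x*.
Dual feasibility on the basic columns requires 5·y_paper + 5·y_press time = 77.5, 4·y_paper + 1·y_press time = 41.
Solving: y_paper = 8.5, y_press time = 7.
banners enters the basis when its profit ≥ yᵀa₃ = 8.5·3 + 7·5 = 60.5.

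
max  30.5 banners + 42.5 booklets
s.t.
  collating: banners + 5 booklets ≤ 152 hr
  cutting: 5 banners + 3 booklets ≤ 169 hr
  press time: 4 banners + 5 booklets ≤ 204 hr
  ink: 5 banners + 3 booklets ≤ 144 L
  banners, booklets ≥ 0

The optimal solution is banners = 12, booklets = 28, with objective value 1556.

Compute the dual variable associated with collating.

Binding: collating and ink. Non-binding: cutting (25 unused), press time (16 unused).
Since cutting, press time are not tight, their duals are 0.
The binding rows give the dual system: 1·y_collating + 5·y_ink = 30.5 and 5·y_collating + 3·y_ink = 42.5.
→ y_collating = 5.5 and y_ink = 5.
Shadow price of collating = 5.5.

5.5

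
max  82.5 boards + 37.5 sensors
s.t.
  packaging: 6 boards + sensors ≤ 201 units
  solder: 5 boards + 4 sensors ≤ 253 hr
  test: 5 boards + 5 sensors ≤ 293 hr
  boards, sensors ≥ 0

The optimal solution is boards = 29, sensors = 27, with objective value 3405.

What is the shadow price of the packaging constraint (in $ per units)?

7.5

At the optimum: packaging uses 201 of 201 (binding); solder uses 253 of 253 (binding); test uses 280 of 293 (slack = 13).
Since test is not tight, its dual is 0.
Dual feasibility on the basic columns requires 6·y_packaging + 5·y_solder = 82.5, 1·y_packaging + 4·y_solder = 37.5.
→ y_packaging = 7.5 and y_solder = 7.5.
Shadow price of packaging = 7.5.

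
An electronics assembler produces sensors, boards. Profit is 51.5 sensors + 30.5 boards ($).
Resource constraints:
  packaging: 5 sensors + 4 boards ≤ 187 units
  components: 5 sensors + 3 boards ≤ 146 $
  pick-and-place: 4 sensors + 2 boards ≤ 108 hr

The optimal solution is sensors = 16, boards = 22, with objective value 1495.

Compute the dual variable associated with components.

Binding: components and pick-and-place. Non-binding: packaging (19 unused).
Slack constraints have shadow price 0 (complementary slackness).
The binding rows give the dual system: 5·y_components + 4·y_pick-and-place = 51.5 and 3·y_components + 2·y_pick-and-place = 30.5.
Solving: y_components = 9.5, y_pick-and-place = 1.
Shadow price of components = 9.5.

9.5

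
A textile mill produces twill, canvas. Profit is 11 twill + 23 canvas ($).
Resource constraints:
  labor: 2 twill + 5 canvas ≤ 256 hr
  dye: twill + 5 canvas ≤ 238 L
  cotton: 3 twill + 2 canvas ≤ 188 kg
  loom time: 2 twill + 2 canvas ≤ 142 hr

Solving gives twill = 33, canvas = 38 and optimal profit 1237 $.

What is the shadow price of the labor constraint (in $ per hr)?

Check each constraint at x*: labor 256/256 (tight); dye 223/238 (slack 15); cotton 175/188 (slack 13); loom time 142/142 (tight).
Since dye, cotton are not tight, their duals are 0.
The binding rows give the dual system: 2·y_labor + 2·y_loom time = 11 and 5·y_labor + 2·y_loom time = 23.
Solving: y_labor = 4, y_loom time = 1.5.
Shadow price of labor = 4.

4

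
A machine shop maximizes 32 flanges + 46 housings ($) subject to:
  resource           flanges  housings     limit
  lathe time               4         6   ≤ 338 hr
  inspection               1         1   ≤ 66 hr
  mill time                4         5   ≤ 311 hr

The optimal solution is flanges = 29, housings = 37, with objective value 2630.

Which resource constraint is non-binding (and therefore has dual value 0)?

lathe time: 338/338 (binding)
inspection: 66/66 (binding)
mill time: 301/311 (slack 10)
By complementary slackness, a constraint with positive slack has shadow price 0 → mill time.

mill time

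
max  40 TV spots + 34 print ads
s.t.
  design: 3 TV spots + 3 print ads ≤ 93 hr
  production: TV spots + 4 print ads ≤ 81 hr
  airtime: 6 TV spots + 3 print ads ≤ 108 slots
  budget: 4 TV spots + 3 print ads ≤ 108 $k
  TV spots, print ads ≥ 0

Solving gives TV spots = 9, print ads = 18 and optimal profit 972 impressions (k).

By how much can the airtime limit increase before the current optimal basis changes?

Binding constraints: production, airtime. The basis is B = [[1,4],[6,3]] with det -21.
Per unit increase in airtime, x* moves by d = (0.1905, -0.0476).
The basis stays optimal until design becomes binding; allowable increase = 28 slots.

28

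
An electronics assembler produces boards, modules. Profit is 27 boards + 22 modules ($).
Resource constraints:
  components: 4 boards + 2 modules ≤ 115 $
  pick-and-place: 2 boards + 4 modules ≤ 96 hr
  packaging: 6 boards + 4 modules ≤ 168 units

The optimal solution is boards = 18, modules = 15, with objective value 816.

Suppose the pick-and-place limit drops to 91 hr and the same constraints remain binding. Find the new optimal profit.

808.5

Binding: pick-and-place and packaging. Non-binding: components (13 unused).
Since components is not tight, its dual is 0.
From A_Bᵀ y = c: 2·y_pick-and-place + 6·y_packaging = 27; 4·y_pick-and-place + 4·y_packaging = 22.
Solving: y_pick-and-place = 1.5, y_packaging = 4.
Δz = y_pick-and-place·Δb = 1.5 × (-5) = -7.5, so new z* = 816 − 7.5 = 808.5.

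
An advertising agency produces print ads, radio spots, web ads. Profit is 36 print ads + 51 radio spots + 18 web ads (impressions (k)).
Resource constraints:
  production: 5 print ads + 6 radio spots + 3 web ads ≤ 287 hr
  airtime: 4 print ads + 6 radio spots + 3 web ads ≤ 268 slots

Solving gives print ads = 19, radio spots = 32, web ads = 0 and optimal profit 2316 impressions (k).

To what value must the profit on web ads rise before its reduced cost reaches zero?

Both production and airtime are binding at x*.
From A_Bᵀ y = c: 5·y_production + 4·y_airtime = 36; 6·y_production + 6·y_airtime = 51.
Solving: y_production = 2, y_airtime = 6.5.
web ads enters the basis when its profit ≥ yᵀa₃ = 2·3 + 6.5·3 = 25.5.

25.5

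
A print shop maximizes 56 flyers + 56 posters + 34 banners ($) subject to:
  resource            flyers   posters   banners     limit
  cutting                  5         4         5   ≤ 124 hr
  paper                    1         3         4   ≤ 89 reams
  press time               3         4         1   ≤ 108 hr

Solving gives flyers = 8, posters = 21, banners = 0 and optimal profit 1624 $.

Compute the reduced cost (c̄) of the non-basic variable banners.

At the optimum: cutting uses 124 of 124 (binding); paper uses 71 of 89 (slack = 18); press time uses 108 of 108 (binding).
By complementary slackness, y = 0 for the non-binding constraint.
Dual feasibility on the basic columns requires 5·y_cutting + 3·y_press time = 56, 4·y_cutting + 4·y_press time = 56.
This yields shadow prices y_cutting = 7, y_press time = 7.
Reduced cost of banners: c₃ − yᵀa₃ = 34 − (7·5 + 7·1) = 34 − 42 = -8.

-8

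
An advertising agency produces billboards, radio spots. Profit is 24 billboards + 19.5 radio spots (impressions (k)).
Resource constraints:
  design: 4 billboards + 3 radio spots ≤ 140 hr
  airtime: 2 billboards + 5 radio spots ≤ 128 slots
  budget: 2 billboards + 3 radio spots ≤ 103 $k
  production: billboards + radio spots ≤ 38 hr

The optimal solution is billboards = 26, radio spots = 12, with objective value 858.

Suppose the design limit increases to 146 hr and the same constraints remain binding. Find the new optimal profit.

885

At the optimum: design uses 140 of 140 (binding); airtime uses 112 of 128 (slack = 16); budget uses 88 of 103 (slack = 15); production uses 38 of 38 (binding).
By complementary slackness, y = 0 for the non-binding constraints.
Dual feasibility on the basic columns requires 4·y_design + 1·y_production = 24, 3·y_design + 1·y_production = 19.5.
Solving: y_design = 4.5, y_production = 6.
Δz = y_design·Δb = 4.5 × (6) = 27, so new z* = 858 + 27 = 885.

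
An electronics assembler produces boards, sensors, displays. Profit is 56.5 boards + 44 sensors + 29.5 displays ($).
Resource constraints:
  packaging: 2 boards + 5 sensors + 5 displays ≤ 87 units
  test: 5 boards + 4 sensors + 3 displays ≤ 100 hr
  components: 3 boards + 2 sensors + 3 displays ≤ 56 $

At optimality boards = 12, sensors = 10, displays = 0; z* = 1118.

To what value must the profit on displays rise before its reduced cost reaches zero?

37.5

Check each constraint at x*: packaging 74/87 (slack 13); test 100/100 (tight); components 56/56 (tight).
By complementary slackness, y = 0 for the non-binding constraint.
The binding rows give the dual system: 5·y_test + 3·y_components = 56.5 and 4·y_test + 2·y_components = 44.
Solving: y_test = 9.5, y_components = 3.
displays enters the basis when its profit ≥ yᵀa₃ = 9.5·3 + 3·3 = 37.5.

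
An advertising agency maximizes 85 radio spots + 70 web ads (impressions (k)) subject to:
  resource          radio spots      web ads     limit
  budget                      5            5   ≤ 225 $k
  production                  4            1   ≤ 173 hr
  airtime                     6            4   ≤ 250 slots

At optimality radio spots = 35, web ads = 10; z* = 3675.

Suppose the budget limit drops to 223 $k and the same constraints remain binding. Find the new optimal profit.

3659

At the optimum: budget uses 225 of 225 (binding); production uses 150 of 173 (slack = 23); airtime uses 250 of 250 (binding).
Since production is not tight, its dual is 0.
Dual feasibility on the basic columns requires 5·y_budget + 6·y_airtime = 85, 5·y_budget + 4·y_airtime = 70.
→ y_budget = 8 and y_airtime = 7.5.
Δz = y_budget·Δb = 8 × (-2) = -16, so new z* = 3675 − 16 = 3659.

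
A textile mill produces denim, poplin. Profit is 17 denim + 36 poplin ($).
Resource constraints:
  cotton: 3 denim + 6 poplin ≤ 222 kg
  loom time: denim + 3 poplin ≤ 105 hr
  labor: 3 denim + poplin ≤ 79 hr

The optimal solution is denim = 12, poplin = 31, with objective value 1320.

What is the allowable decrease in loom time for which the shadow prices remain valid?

2.4

Binding constraints: cotton, loom time. The basis is B = [[3,6],[1,3]] with det 3.
Per unit decrease in loom time, x* moves by d = (2, -1).
The basis stays optimal until labor becomes binding; allowable decrease = 2.4 hr.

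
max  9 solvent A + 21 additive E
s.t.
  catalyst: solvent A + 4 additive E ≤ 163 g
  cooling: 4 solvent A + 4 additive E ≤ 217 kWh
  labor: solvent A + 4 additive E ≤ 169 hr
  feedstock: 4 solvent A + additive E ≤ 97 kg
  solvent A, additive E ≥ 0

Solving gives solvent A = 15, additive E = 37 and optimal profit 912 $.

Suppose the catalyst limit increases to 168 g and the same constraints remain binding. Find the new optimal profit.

Check each constraint at x*: catalyst 163/163 (tight); cooling 208/217 (slack 9); labor 163/169 (slack 6); feedstock 97/97 (tight).
By complementary slackness, y = 0 for the non-binding constraints.
Dual feasibility on the basic columns requires 1·y_catalyst + 4·y_feedstock = 9, 4·y_catalyst + 1·y_feedstock = 21.
Solving: y_catalyst = 5, y_feedstock = 1.
Δz = y_catalyst·Δb = 5 × (5) = 25, so new z* = 912 + 25 = 937.

937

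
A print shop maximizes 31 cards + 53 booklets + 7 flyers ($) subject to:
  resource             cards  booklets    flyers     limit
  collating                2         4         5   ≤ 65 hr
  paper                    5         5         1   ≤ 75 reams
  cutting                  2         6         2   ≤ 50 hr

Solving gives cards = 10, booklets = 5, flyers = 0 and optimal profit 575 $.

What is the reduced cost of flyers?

Check each constraint at x*: collating 40/65 (slack 25); paper 75/75 (tight); cutting 50/50 (tight).
By complementary slackness, y = 0 for the non-binding constraint.
Dual feasibility on the basic columns requires 5·y_paper + 2·y_cutting = 31, 5·y_paper + 6·y_cutting = 53.
Solving: y_paper = 4, y_cutting = 5.5.
Reduced cost of flyers: c₃ − yᵀa₃ = 7 − (4·1 + 5.5·2) = 7 − 15 = -8.

-8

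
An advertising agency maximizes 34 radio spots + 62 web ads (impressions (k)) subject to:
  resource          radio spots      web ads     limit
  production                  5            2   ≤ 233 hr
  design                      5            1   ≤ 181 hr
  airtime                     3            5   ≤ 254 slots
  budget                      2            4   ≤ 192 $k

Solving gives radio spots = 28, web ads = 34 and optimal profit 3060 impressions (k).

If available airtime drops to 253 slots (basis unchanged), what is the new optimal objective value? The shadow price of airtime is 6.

Δb = -1, so new z* = 3060 + (6)·(-1) = 3060 − 6 = 3054.

3054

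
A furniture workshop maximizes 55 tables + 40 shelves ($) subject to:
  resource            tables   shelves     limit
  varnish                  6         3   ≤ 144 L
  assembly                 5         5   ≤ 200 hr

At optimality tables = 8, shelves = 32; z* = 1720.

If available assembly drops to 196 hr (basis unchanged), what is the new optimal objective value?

At the optimum: varnish uses 144 of 144 (binding); assembly uses 200 of 200 (binding).
Dual feasibility on the basic columns requires 6·y_varnish + 5·y_assembly = 55, 3·y_varnish + 5·y_assembly = 40.
Solving: y_varnish = 5, y_assembly = 5.
Δz = y_assembly·Δb = 5 × (-4) = -20, so new z* = 1720 − 20 = 1700.

1700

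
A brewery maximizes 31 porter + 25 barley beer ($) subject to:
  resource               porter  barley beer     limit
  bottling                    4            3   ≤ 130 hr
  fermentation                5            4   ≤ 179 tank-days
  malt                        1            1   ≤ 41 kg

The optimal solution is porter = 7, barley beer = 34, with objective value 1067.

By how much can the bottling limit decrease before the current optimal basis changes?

Binding constraints: bottling, malt. The basis is B = [[4,3],[1,1]] with det 1.
Per unit decrease in bottling, x* moves by d = (-1, 1).
The basis stays optimal until porter reaches 0; allowable decrease = 7 hr.

7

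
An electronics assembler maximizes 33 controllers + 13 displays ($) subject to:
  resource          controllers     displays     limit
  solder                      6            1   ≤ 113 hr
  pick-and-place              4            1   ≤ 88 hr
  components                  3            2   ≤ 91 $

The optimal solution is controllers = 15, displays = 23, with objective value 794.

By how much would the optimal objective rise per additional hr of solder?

At the optimum: solder uses 113 of 113 (binding); pick-and-place uses 83 of 88 (slack = 5); components uses 91 of 91 (binding).
Since pick-and-place is not tight, its dual is 0.
Dual feasibility on the basic columns requires 6·y_solder + 3·y_components = 33, 1·y_solder + 2·y_components = 13.
This yields shadow prices y_solder = 3, y_components = 5.
Shadow price of solder = 3.

3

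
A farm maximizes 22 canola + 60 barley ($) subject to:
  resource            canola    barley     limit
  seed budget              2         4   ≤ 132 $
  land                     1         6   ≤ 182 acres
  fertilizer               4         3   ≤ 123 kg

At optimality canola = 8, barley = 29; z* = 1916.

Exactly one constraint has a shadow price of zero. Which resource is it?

fertilizer

seed budget: 132/132 (binding)
land: 182/182 (binding)
fertilizer: 119/123 (slack 4)
By complementary slackness, a constraint with positive slack has shadow price 0 → fertilizer.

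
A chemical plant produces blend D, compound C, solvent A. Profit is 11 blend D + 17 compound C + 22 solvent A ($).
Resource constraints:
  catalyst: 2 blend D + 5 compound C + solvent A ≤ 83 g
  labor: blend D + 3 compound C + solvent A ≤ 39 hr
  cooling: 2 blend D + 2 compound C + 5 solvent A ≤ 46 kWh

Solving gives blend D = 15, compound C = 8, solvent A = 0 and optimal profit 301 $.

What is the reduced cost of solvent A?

Binding: labor and cooling. Non-binding: catalyst (13 unused).
Slack constraints have shadow price 0 (complementary slackness).
From A_Bᵀ y = c: 1·y_labor + 2·y_cooling = 11; 3·y_labor + 2·y_cooling = 17.
→ y_labor = 3 and y_cooling = 4.
Reduced cost of solvent A: c₃ − yᵀa₃ = 22 − (3·1 + 4·5) = 22 − 23 = -1.

-1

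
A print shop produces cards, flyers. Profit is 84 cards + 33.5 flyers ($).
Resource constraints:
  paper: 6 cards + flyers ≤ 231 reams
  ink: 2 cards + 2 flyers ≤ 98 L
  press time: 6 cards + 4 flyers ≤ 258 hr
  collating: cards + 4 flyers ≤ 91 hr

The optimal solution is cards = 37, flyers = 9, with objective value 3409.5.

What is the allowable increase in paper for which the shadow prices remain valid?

27

Binding constraints: paper, press time. The basis is B = [[6,1],[6,4]] with det 18.
Per unit increase in paper, x* moves by d = (0.2222, -0.3333).
The basis stays optimal until flyers reaches 0; allowable increase = 27 reams.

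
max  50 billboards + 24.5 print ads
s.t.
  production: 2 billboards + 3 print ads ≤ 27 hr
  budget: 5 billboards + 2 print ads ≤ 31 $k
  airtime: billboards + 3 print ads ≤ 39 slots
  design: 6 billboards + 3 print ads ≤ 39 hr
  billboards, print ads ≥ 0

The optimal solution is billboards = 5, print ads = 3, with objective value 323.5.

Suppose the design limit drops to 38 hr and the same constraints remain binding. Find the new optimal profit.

316

Check each constraint at x*: production 19/27 (slack 8); budget 31/31 (tight); airtime 14/39 (slack 25); design 39/39 (tight).
Slack constraints have shadow price 0 (complementary slackness).
The binding rows give the dual system: 5·y_budget + 6·y_design = 50 and 2·y_budget + 3·y_design = 24.5.
→ y_budget = 1 and y_design = 7.5.
Δz = y_design·Δb = 7.5 × (-1) = -7.5, so new z* = 323.5 − 7.5 = 316.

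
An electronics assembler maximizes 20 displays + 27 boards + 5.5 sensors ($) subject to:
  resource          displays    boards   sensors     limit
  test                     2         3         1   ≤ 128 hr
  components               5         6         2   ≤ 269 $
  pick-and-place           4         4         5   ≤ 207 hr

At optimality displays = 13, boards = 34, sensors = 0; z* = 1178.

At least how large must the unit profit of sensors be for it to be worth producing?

Check each constraint at x*: test 128/128 (tight); components 269/269 (tight); pick-and-place 188/207 (slack 19).
By complementary slackness, y = 0 for the non-binding constraint.
Dual feasibility on the basic columns requires 2·y_test + 5·y_components = 20, 3·y_test + 6·y_components = 27.
→ y_test = 5 and y_components = 2.
sensors enters the basis when its profit ≥ yᵀa₃ = 5·1 + 2·2 = 9.

9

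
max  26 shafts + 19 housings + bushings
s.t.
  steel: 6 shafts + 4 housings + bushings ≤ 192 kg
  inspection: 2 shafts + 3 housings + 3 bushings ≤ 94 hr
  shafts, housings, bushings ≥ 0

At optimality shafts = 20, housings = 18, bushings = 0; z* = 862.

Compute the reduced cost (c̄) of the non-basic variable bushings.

-6

Check each constraint at x*: steel 192/192 (tight); inspection 94/94 (tight).
The binding rows give the dual system: 6·y_steel + 2·y_inspection = 26 and 4·y_steel + 3·y_inspection = 19.
→ y_steel = 4 and y_inspection = 1.
Reduced cost of bushings: c₃ − yᵀa₃ = 1 − (4·1 + 1·3) = 1 − 7 = -6.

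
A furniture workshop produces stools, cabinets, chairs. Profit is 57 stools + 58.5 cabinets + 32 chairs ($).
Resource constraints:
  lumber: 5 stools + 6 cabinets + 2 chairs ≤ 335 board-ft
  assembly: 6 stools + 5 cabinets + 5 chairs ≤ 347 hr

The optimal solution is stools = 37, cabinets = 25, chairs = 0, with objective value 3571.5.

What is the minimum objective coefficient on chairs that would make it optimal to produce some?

Both lumber and assembly are binding at x*.
From A_Bᵀ y = c: 5·y_lumber + 6·y_assembly = 57; 6·y_lumber + 5·y_assembly = 58.5.
Solving: y_lumber = 6, y_assembly = 4.5.
chairs enters the basis when its profit ≥ yᵀa₃ = 6·2 + 4.5·5 = 34.5.

34.5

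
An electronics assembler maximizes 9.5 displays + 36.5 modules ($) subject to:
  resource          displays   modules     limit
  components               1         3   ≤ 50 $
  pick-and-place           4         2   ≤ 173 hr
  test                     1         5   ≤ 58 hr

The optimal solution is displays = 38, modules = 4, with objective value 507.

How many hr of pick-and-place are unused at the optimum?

pick-and-place used = 4·38 + 2·4 = 160; slack = 173 − 160 = 13.

13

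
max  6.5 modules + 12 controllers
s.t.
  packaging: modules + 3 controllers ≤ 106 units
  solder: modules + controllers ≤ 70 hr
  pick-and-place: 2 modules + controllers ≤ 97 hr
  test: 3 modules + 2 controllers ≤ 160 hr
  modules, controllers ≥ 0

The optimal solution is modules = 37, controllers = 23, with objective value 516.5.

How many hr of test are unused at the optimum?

3

test used = 3·37 + 2·23 = 157; slack = 160 − 157 = 3.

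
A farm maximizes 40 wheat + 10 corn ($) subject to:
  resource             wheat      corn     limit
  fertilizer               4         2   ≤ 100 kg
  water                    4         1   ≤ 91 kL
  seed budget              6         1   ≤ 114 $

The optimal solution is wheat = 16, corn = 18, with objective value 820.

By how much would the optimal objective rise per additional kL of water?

0

Binding: fertilizer and seed budget. Non-binding: water (9 unused).
Since water is not tight, its dual is 0.
Dual feasibility on the basic columns requires 4·y_fertilizer + 6·y_seed budget = 40, 2·y_fertilizer + 1·y_seed budget = 10.
Solving: y_fertilizer = 2.5, y_seed budget = 5.
Shadow price of water = 0.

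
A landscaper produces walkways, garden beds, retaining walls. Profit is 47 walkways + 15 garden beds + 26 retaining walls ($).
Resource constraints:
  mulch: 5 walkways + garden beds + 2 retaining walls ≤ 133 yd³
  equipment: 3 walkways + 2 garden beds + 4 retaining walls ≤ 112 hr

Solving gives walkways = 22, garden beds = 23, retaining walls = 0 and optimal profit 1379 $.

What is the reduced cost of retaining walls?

Check each constraint at x*: mulch 133/133 (tight); equipment 112/112 (tight).
Dual feasibility on the basic columns requires 5·y_mulch + 3·y_equipment = 47, 1·y_mulch + 2·y_equipment = 15.
Solving: y_mulch = 7, y_equipment = 4.
Reduced cost of retaining walls: c₃ − yᵀa₃ = 26 − (7·2 + 4·4) = 26 − 30 = -4.

-4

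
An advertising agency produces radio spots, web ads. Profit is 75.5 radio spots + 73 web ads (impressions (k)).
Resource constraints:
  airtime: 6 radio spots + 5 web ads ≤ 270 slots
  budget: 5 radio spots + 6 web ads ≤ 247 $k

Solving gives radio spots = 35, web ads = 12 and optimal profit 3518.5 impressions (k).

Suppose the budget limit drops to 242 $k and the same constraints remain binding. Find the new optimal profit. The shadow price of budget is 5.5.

3491

Δb = -5, so new z* = 3518.5 + (5.5)·(-5) = 3518.5 − 27.5 = 3491.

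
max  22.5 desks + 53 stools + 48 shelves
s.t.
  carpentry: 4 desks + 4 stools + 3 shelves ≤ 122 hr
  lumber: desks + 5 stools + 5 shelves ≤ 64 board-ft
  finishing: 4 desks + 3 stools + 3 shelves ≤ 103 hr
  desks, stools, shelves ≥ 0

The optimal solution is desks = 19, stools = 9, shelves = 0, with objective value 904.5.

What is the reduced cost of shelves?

Check each constraint at x*: carpentry 112/122 (slack 10); lumber 64/64 (tight); finishing 103/103 (tight).
Since carpentry is not tight, its dual is 0.
From A_Bᵀ y = c: 1·y_lumber + 4·y_finishing = 22.5; 5·y_lumber + 3·y_finishing = 53.
This yields shadow prices y_lumber = 8.5, y_finishing = 3.5.
Reduced cost of shelves: c₃ − yᵀa₃ = 48 − (8.5·5 + 3.5·3) = 48 − 53 = -5.

-5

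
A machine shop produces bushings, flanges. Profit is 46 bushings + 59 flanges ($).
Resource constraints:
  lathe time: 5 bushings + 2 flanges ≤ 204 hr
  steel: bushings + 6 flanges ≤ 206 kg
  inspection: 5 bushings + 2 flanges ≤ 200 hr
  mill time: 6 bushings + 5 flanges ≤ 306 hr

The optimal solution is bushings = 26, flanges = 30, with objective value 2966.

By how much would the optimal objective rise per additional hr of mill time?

7

Binding: steel and mill time. Non-binding: lathe time (14 unused), inspection (10 unused).
Since lathe time, inspection are not tight, their duals are 0.
Dual feasibility on the basic columns requires 1·y_steel + 6·y_mill time = 46, 6·y_steel + 5·y_mill time = 59.
→ y_steel = 4 and y_mill time = 7.
Shadow price of mill time = 7.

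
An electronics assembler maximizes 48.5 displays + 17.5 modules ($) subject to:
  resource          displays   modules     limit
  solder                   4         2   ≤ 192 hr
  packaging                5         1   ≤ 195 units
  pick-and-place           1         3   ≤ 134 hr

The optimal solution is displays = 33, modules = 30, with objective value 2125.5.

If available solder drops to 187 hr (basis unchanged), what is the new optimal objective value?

Check each constraint at x*: solder 192/192 (tight); packaging 195/195 (tight); pick-and-place 123/134 (slack 11).
Slack constraints have shadow price 0 (complementary slackness).
Dual feasibility on the basic columns requires 4·y_solder + 5·y_packaging = 48.5, 2·y_solder + 1·y_packaging = 17.5.
Solving: y_solder = 6.5, y_packaging = 4.5.
Δz = y_solder·Δb = 6.5 × (-5) = -32.5, so new z* = 2125.5 − 32.5 = 2093.

2093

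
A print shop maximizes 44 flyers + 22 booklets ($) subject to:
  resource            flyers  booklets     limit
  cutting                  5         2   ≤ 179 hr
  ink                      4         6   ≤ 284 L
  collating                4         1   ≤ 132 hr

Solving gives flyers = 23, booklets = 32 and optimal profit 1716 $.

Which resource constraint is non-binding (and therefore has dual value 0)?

cutting: 179/179 (binding)
ink: 284/284 (binding)
collating: 124/132 (slack 8)
By complementary slackness, a constraint with positive slack has shadow price 0 → collating.

collating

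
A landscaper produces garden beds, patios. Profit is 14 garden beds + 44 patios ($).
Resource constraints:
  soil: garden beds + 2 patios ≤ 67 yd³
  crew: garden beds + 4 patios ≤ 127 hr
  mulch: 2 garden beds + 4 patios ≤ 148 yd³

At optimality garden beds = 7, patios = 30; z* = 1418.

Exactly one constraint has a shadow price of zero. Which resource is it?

mulch

soil: 67/67 (binding)
crew: 127/127 (binding)
mulch: 134/148 (slack 14)
By complementary slackness, a constraint with positive slack has shadow price 0 → mulch.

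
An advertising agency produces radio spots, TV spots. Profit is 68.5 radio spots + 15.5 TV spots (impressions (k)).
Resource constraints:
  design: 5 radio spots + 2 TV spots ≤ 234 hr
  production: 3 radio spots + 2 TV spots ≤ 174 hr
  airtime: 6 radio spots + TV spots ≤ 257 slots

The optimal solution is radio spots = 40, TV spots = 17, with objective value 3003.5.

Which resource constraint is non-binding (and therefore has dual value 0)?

production

design: 234/234 (binding)
production: 154/174 (slack 20)
airtime: 257/257 (binding)
By complementary slackness, a constraint with positive slack has shadow price 0 → production.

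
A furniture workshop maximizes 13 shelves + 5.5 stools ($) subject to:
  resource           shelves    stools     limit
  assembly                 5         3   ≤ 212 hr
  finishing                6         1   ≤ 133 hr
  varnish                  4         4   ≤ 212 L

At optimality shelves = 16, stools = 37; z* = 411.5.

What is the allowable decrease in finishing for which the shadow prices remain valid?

Binding constraints: finishing, varnish. The basis is B = [[6,1],[4,4]] with det 20.
Per unit decrease in finishing, x* moves by d = (-0.2, 0.2).
The basis stays optimal until shelves reaches 0; allowable decrease = 80 hr.

80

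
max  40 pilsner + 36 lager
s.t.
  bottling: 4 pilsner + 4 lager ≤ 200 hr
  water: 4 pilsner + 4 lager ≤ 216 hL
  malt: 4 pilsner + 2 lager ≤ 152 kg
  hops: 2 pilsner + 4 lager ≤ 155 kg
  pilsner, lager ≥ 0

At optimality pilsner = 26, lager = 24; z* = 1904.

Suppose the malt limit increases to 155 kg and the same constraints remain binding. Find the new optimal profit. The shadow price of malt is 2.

Δb = 3, so new z* = 1904 + (2)·(3) = 1904 + 6 = 1910.

1910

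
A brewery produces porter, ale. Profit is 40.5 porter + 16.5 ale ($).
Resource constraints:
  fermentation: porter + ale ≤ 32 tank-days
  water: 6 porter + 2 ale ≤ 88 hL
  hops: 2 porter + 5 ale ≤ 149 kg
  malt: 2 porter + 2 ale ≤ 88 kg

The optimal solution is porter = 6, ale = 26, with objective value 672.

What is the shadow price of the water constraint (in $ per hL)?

6

At the optimum: fermentation uses 32 of 32 (binding); water uses 88 of 88 (binding); hops uses 142 of 149 (slack = 7); malt uses 64 of 88 (slack = 24).
Slack constraints have shadow price 0 (complementary slackness).
Dual feasibility on the basic columns requires 1·y_fermentation + 6·y_water = 40.5, 1·y_fermentation + 2·y_water = 16.5.
→ y_fermentation = 4.5 and y_water = 6.
Shadow price of water = 6.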